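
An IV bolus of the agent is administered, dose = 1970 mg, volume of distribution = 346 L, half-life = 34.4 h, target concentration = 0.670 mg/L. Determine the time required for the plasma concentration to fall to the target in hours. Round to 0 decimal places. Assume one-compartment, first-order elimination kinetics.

106 h

C₀ = Dose / Vd = 1970 / 346 = 5.694 mg/L
k = ln2 / t½ = 0.693147 / 34.4 = 0.02015 h⁻¹
t = ln(C₀ / C) / k = ln(5.694 / 0.670) / 0.02015
  = ln(8.499) / 0.02015 = 2.140 / 0.02015 = 106.2 h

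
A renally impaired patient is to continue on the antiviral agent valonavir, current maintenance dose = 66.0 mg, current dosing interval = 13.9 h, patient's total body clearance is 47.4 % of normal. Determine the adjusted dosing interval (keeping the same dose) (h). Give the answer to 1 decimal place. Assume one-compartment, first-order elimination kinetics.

29.3 h

To keep the same average steady-state level, dosing rate must scale with clearance.
CL ratio = 47.4 / 100 = 0.4740
New interval (same dose) = 13.9 / 0.4740 = 29.32 h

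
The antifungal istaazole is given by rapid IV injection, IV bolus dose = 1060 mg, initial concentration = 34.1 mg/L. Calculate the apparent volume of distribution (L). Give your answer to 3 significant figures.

31.1 L

Vd = Dose / C₀ = 1060 / 34.1 = 31.09 L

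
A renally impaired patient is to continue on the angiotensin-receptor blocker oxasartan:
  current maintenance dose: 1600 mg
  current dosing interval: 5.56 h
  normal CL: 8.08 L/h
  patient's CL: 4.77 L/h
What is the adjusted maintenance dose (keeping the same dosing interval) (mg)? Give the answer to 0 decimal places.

945 mg

To keep the same average steady-state level, dosing rate must scale with clearance.
CL ratio = 4.77 / 8.08 = 0.5903
New dose (same interval) = 1600 × 0.5903 = 944.5 mg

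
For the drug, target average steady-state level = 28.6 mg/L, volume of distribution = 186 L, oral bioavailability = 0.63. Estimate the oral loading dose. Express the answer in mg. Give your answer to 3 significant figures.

LD = Css × Vd / F = 28.6 × 186 / 0.63 = 8444 mg

8440 mg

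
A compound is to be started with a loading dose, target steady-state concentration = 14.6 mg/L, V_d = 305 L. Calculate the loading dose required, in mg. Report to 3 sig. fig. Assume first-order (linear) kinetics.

4450 mg

LD = Css × Vd = 14.6 × 305 = 4453 mg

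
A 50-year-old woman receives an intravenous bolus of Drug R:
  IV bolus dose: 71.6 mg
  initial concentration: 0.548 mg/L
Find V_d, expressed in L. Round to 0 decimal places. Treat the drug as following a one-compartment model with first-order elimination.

131 L

Vd = Dose / C₀ = 71.60 / 0.548 = 130.7 L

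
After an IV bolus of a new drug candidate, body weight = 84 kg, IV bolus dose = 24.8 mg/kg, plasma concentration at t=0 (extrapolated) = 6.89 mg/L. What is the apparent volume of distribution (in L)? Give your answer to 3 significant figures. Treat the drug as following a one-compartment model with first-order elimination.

302 L

Dose = 24.8 × 84 = 2083 mg
Vd = Dose / C₀ = 2083 / 6.89 = 302.3 L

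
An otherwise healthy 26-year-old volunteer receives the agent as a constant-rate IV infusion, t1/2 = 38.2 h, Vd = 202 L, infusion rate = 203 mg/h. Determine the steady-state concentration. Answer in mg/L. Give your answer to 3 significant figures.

k = ln2 / t½ = 0.693147 / 38.2 = 0.01815 h⁻¹
CL = k × Vd = 0.01815 × 202 = 3.666 L/h
At steady state Css = R₀ / CL = 203 / 3.666 = 55.37 mg/L

55.4 mg/L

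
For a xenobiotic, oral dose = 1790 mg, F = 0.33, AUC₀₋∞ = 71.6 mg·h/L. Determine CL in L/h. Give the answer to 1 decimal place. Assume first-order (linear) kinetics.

CL = F·Dose / AUC = 0.33 × 1790 / 71.6 = 8.250 L/h

8.3 L/h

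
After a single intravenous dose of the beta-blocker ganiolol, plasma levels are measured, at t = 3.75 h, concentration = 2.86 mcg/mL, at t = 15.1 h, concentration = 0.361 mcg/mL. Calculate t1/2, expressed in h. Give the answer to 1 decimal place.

k = ln(C₁/C₂) / (t₂ − t₁) = ln(2.86/0.361) / (15.1 − 3.75)
  = 2.070 / 11.35 = 0.1824 h⁻¹
t½ = ln2 / k = 0.693147 / 0.1824 = 3.800 h

3.8 h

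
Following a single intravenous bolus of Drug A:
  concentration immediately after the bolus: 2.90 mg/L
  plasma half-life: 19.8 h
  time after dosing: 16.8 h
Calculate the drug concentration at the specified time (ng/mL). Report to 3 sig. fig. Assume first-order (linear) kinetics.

k = ln2 / t½ = 0.693147 / 19.8 = 0.03501 h⁻¹
C = C₀ · e^(−k·t) = 2.900 × e^(−0.03501 × 16.8)
  = 2.900 × 0.5553 = 1.610 mg/L
Convert: 1.610 mg/L × 1000 = 1610 ng/mL

1610 ng/mL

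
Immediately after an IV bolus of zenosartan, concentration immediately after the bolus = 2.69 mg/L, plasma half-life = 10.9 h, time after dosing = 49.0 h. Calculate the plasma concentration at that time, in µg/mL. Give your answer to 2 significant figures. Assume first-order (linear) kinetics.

k = ln2 / t½ = 0.693147 / 10.9 = 0.06359 h⁻¹
C = C₀ · e^(−k·t) = 2.690 × e^(−0.06359 × 49.0)
  = 2.690 × 0.04434 = 0.1193 mg/L
(0.1193 mg/L = 0.1193 µg/mL)

0.12 µg/mL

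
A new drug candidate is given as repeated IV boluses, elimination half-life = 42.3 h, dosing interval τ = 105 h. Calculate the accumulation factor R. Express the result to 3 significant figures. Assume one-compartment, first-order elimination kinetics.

1.22

k = ln2 / t½ = 0.693147 / 42.3 = 0.01639 h⁻¹
e^(−kτ) = e^(−0.01639 × 105) = 0.1789
Accumulation ratio R = 1 / (1 − e^(−kτ)) = 1 / (1 − 0.1789) = 1.218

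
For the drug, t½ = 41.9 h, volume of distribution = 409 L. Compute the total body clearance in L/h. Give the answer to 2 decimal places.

6.77 L/h

k = ln2 / t½ = 0.693147 / 41.9 = 0.01654 h⁻¹
CL = k × Vd = 0.01654 × 409 = 6.765 L/h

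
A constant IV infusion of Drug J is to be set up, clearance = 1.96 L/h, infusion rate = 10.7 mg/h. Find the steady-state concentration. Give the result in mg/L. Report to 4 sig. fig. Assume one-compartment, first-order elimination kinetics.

5.459 mg/L

At steady state Css = R₀ / CL = 10.7 / 1.960 = 5.459 mg/L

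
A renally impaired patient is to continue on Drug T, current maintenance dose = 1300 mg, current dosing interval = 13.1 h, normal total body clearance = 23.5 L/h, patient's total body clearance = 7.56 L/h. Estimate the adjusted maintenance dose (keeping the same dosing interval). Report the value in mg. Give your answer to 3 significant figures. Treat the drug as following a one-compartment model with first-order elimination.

418 mg

To keep the same average steady-state level, dosing rate must scale with clearance.
CL ratio = 7.56 / 23.5 = 0.3217
New dose (same interval) = 1300 × 0.3217 = 418.2 mg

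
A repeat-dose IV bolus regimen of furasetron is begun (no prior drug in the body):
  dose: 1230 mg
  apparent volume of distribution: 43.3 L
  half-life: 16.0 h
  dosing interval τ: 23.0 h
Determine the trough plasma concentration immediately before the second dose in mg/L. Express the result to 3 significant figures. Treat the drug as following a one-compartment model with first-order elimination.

10.5 mg/L

C₀ per dose = Dose / Vd = 1230 / 43.3 = 28.41 mg/L
k = ln2 / t½ = 0.693147 / 16.0 = 0.04332 h⁻¹
Fraction remaining after one interval: r = e^(−kτ) = e^(−0.04332 × 23.0) = 0.3692
Before dose 2, 1 dose has been given (aged 1τ).
C_trough = C₀ × r = 28.41 × 0.3692 = 10.49 mg/L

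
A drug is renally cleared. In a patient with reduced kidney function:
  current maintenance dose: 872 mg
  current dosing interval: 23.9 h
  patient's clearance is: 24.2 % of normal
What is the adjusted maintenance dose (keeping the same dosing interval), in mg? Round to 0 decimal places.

211 mg

To keep the same average steady-state level, dosing rate must scale with clearance.
CL ratio = 24.2 / 100 = 0.2420
New dose (same interval) = 872 × 0.2420 = 211.0 mg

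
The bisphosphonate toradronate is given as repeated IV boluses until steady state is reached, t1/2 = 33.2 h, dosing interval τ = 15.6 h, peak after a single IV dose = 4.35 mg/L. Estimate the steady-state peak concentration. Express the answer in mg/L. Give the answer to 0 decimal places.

k = ln2 / t½ = 0.693147 / 33.2 = 0.02088 h⁻¹
e^(−kτ) = e^(−0.02088 × 15.6) = 0.7220
Accumulation ratio R = 1 / (1 − e^(−kτ)) = 1 / (1 − 0.7220) = 3.597
Steady-state peak = C₀ × R = 4.35 × 3.597 = 15.65 mg/L

16 mg/L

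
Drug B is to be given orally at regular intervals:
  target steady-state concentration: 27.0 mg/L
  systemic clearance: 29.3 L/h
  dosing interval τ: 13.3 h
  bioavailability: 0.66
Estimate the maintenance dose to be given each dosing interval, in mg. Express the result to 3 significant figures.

At steady state, F × (Dose/τ) = Css × CL.
Dose = Css × CL × τ / F = 27.0 × 29.30 × 13.3 / 0.66 = 15940 mg

15900 mg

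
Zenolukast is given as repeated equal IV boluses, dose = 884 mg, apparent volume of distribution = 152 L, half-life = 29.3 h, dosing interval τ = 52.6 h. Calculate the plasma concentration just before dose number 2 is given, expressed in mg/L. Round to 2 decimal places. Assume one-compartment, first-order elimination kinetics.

1.68 mg/L

C₀ per dose = Dose / Vd = 884 / 152 = 5.816 mg/L
k = ln2 / t½ = 0.693147 / 29.3 = 0.02366 h⁻¹
Fraction remaining after one interval: r = e^(−kτ) = e^(−0.02366 × 52.6) = 0.2881
Before dose 2, 1 dose has been given (aged 1τ).
C_trough = C₀ × r = 5.816 × 0.2881 = 1.676 mg/L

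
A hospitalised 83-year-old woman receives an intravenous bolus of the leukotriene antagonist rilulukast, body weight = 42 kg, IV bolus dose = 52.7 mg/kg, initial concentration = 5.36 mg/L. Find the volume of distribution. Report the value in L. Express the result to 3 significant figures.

Dose = 52.7 × 42 = 2213 mg
Vd = Dose / C₀ = 2213 / 5.36 = 412.9 L

413 L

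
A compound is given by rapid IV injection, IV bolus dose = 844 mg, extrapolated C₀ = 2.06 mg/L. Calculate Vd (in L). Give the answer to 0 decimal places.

410 L

Vd = Dose / C₀ = 844.0 / 2.06 = 409.7 L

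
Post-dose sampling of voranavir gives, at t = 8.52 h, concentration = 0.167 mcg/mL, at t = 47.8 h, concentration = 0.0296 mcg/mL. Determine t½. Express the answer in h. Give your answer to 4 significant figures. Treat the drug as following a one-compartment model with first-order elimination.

k = ln(C₁/C₂) / (t₂ − t₁) = ln(0.167/0.0296) / (47.8 − 8.52)
  = 1.730 / 39.28 = 0.04404 h⁻¹
t½ = ln2 / k = 0.693147 / 0.04404 = 15.74 h

15.74 h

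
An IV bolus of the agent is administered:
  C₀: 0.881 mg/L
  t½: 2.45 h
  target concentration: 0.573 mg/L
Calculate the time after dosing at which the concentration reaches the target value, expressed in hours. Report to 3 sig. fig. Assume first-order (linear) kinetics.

k = ln2 / t½ = 0.693147 / 2.45 = 0.2829 h⁻¹
t = ln(C₀ / C) / k = ln(0.8810 / 0.573) / 0.2829
  = ln(1.538) / 0.2829 = 0.4305 / 0.2829 = 1.522 h

1.52 h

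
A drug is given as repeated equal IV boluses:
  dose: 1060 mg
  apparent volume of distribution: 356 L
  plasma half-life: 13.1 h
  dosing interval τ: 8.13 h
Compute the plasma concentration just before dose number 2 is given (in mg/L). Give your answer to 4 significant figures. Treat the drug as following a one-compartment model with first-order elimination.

1.937 mg/L

C₀ per dose = Dose / Vd = 1060 / 356 = 2.978 mg/L
k = ln2 / t½ = 0.693147 / 13.1 = 0.05291 h⁻¹
Fraction remaining after one interval: r = e^(−kτ) = e^(−0.05291 × 8.13) = 0.6504
Before dose 2, 1 dose has been given (aged 1τ).
C_trough = C₀ × r = 2.978 × 0.6504 = 1.937 mg/L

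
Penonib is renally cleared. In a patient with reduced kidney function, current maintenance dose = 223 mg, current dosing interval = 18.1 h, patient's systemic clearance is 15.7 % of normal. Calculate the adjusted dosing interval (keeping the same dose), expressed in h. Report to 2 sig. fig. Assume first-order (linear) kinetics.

120 h

To keep the same average steady-state level, dosing rate must scale with clearance.
CL ratio = 15.7 / 100 = 0.1570
New interval (same dose) = 18.1 / 0.1570 = 115.3 h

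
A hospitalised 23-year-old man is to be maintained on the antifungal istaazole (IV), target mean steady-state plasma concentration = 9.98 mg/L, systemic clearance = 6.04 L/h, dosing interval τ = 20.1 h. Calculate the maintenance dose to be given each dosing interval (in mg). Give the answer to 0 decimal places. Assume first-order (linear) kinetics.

At steady state, Dose/τ = Css × CL.
Dose = Css × CL × τ = 9.98 × 6.040 × 20.1 = 1212 mg

1212 mg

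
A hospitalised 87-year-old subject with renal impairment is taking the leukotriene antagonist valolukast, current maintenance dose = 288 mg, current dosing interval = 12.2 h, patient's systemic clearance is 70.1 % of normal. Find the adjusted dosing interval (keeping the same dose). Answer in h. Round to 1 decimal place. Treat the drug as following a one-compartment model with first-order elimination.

17.4 h

To keep the same average steady-state level, dosing rate must scale with clearance.
CL ratio = 70.1 / 100 = 0.7010
New interval (same dose) = 12.2 / 0.7010 = 17.40 h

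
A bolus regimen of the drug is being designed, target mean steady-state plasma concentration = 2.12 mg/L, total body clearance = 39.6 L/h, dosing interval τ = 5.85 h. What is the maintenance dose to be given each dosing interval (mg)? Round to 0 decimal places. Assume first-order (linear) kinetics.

491 mg

At steady state, Dose/τ = Css × CL.
Dose = Css × CL × τ = 2.12 × 39.60 × 5.85 = 491.1 mg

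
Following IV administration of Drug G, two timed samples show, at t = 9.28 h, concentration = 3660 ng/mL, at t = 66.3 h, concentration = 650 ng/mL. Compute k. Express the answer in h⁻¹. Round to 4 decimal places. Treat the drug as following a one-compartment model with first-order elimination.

0.0303 h⁻¹

k = ln(C₁/C₂) / (t₂ − t₁) = ln(3660/650) / (66.3 − 9.28)
  = 1.728 / 57.02 = 0.03031 h⁻¹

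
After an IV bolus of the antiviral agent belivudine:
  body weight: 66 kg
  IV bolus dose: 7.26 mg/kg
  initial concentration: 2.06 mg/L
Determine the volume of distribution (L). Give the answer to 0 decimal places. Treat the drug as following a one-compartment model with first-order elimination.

Dose = 7.26 × 66 = 479.2 mg
Vd = Dose / C₀ = 479.2 / 2.06 = 232.6 L

233 L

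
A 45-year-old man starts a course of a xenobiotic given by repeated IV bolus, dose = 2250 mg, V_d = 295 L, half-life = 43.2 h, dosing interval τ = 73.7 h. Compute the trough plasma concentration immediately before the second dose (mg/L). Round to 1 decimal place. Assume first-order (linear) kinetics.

2.3 mg/L

C₀ per dose = Dose / Vd = 2250 / 295 = 7.627 mg/L
k = ln2 / t½ = 0.693147 / 43.2 = 0.01605 h⁻¹
Fraction remaining after one interval: r = e^(−kτ) = e^(−0.01605 × 73.7) = 0.3064
Before dose 2, 1 dose has been given (aged 1τ).
C_trough = C₀ × r = 7.627 × 0.3064 = 2.337 mg/L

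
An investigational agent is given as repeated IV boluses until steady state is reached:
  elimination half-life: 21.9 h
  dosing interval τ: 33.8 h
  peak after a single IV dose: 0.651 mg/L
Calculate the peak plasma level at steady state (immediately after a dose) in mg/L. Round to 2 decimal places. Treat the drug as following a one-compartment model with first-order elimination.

k = ln2 / t½ = 0.693147 / 21.9 = 0.03165 h⁻¹
e^(−kτ) = e^(−0.03165 × 33.8) = 0.3431
Accumulation ratio R = 1 / (1 − e^(−kτ)) = 1 / (1 − 0.3431) = 1.522
Steady-state peak = C₀ × R = 0.651 × 1.522 = 0.9908 mg/L

0.99 mg/L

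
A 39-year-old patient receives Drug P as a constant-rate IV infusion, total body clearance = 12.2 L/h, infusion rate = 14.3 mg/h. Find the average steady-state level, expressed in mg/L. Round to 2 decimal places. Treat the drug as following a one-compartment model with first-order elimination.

At steady state Css = R₀ / CL = 14.3 / 12.20 = 1.172 mg/L

1.17 mg/L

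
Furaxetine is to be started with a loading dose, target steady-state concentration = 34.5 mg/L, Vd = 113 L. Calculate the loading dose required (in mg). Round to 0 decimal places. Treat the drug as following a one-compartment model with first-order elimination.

3899 mg

LD = Css × Vd = 34.5 × 113 = 3899 mg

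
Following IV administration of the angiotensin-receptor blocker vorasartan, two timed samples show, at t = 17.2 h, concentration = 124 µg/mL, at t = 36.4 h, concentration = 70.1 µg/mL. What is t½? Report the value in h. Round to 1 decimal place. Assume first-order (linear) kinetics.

k = ln(C₁/C₂) / (t₂ − t₁) = ln(124/70.1) / (36.4 − 17.2)
  = 0.5704 / 19.20 = 0.02971 h⁻¹
t½ = ln2 / k = 0.693147 / 0.02971 = 23.33 h

23.3 h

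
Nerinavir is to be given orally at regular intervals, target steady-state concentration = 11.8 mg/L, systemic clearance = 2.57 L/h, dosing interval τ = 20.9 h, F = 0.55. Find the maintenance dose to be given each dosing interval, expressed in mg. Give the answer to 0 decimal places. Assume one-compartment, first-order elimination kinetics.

1152 mg

At steady state, F × (Dose/τ) = Css × CL.
Dose = Css × CL × τ / F = 11.8 × 2.570 × 20.9 / 0.55 = 1152 mg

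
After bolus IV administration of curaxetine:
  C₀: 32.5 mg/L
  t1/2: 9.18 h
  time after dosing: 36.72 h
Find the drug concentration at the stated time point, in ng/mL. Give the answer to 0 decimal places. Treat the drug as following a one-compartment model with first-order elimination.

k = ln2 / t½ = 0.693147 / 9.18 = 0.07551 h⁻¹
t / t½ = 36.72 / 9.18 = 4 half-lives
C = C₀ × (1/2)^4 = 32.50 × 0.06250 = 2.031 mg/L
Convert: 2.031 mg/L × 1000 = 2031 ng/mL

2031 ng/mL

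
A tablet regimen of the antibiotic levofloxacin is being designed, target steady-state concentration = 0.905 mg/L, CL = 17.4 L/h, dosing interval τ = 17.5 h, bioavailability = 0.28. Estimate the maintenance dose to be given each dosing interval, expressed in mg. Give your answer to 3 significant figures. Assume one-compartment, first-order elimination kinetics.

At steady state, F × (Dose/τ) = Css × CL.
Dose = Css × CL × τ / F = 0.905 × 17.40 × 17.5 / 0.28 = 984.2 mg

984 mg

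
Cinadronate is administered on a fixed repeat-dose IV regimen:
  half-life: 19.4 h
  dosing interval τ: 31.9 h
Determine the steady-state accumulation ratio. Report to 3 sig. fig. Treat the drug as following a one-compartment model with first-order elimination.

k = ln2 / t½ = 0.693147 / 19.4 = 0.03573 h⁻¹
e^(−kτ) = e^(−0.03573 × 31.9) = 0.3199
Accumulation ratio R = 1 / (1 − e^(−kτ)) = 1 / (1 − 0.3199) = 1.470

1.47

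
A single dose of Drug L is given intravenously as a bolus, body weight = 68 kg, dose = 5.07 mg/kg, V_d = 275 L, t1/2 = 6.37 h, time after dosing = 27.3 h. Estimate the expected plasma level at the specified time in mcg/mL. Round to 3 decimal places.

Total dose = 5.07 × 68 = 344.8 mg
C₀ = Dose / Vd = 344.8 / 275 = 1.254 mg/L
k = ln2 / t½ = 0.693147 / 6.37 = 0.1088 h⁻¹
C = C₀ · e^(−k·t) = 1.254 × e^(−0.1088 × 27.3)
  = 1.254 × 0.05129 = 0.06432 mg/L
(0.06432 mg/L = 0.06432 mcg/mL)

0.064 mcg/mL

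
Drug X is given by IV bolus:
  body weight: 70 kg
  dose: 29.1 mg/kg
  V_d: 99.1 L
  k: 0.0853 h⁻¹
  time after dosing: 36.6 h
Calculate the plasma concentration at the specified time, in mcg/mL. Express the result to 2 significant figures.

Total dose = 29.1 × 70 = 2037 mg
C₀ = Dose / Vd = 2037 / 99.1 = 20.55 mg/L
C = C₀ · e^(−k·t) = 20.55 × e^(−0.08530 × 36.6)
  = 20.55 × 0.04407 = 0.9056 mg/L
(0.9056 mg/L = 0.9056 mcg/mL)

0.91 mcg/mL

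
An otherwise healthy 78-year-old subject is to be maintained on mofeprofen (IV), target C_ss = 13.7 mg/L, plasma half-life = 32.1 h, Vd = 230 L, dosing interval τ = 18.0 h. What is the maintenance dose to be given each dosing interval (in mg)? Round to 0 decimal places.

1225 mg

k = ln2 / t½ = 0.693147 / 32.1 = 0.02159 h⁻¹
CL = k × Vd = 0.02159 × 230 = 4.966 L/h
At steady state, Dose/τ = Css × CL.
Dose = Css × CL × τ = 13.7 × 4.966 × 18.0 = 1225 mg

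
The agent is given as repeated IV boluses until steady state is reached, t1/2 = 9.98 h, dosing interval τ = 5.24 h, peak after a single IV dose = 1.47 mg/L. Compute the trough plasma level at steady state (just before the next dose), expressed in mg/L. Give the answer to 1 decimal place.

k = ln2 / t½ = 0.693147 / 9.98 = 0.06945 h⁻¹
e^(−kτ) = e^(−0.06945 × 5.24) = 0.6949
Accumulation ratio R = 1 / (1 − e^(−kτ)) = 1 / (1 − 0.6949) = 3.278
Steady-state trough = C₀ × R × e^(−kτ) = 1.47 × 3.278 × 0.6949 = 3.348 mg/L

3.3 mg/L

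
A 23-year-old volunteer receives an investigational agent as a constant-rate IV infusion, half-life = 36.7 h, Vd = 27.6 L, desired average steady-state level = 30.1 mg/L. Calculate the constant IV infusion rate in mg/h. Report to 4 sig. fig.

15.69 mg/h

k = ln2 / t½ = 0.693147 / 36.7 = 0.01889 h⁻¹
CL = k × Vd = 0.01889 × 27.6 = 0.5214 L/h
At steady state, infusion rate R₀ = Css × CL = 30.1 × 0.5214 = 15.69 mg/h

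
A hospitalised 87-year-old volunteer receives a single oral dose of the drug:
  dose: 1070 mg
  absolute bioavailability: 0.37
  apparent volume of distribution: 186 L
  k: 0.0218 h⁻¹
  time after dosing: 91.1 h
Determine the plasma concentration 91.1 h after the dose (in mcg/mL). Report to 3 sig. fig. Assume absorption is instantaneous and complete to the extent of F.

0.292 mcg/mL

Amount reaching circulation = F × Dose = 0.37 × 1070 = 395.9 mg
C₀ = F·Dose / Vd = 395.9 / 186 = 2.128 mg/L
C = C₀ · e^(−k·t) = 2.128 × e^(−0.02180 × 91.1)
  = 2.128 × 0.1372 = 0.2920 mg/L
(0.2920 mg/L = 0.2920 mcg/mL)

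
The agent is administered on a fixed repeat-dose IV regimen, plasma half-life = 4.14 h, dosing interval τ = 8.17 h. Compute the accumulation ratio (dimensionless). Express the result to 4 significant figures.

1.342

k = ln2 / t½ = 0.693147 / 4.14 = 0.1674 h⁻¹
e^(−kτ) = e^(−0.1674 × 8.17) = 0.2547
Accumulation ratio R = 1 / (1 − e^(−kτ)) = 1 / (1 − 0.2547) = 1.342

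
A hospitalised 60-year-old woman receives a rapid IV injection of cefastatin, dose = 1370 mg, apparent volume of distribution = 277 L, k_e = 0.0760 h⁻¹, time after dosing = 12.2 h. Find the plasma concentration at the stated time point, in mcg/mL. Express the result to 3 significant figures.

C₀ = Dose / Vd = 1370 / 277 = 4.946 mg/L
C = C₀ · e^(−k·t) = 4.946 × e^(−0.07600 × 12.2)
  = 4.946 × 0.3957 = 1.957 mg/L
(1.957 mg/L = 1.957 mcg/mL)

1.96 mcg/mL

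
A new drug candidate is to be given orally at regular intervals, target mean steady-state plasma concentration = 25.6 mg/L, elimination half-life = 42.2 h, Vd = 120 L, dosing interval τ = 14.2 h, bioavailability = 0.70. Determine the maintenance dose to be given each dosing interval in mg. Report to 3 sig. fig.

k = ln2 / t½ = 0.693147 / 42.2 = 0.01643 h⁻¹
CL = k × Vd = 0.01643 × 120 = 1.972 L/h
At steady state, F × (Dose/τ) = Css × CL.
Dose = Css × CL × τ / F = 25.6 × 1.972 × 14.2 / 0.70 = 1024 mg

1020 mg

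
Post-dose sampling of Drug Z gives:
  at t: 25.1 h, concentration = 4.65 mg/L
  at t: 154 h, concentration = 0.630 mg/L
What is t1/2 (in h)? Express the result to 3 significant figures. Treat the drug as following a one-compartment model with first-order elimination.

k = ln(C₁/C₂) / (t₂ − t₁) = ln(4.65/0.630) / (154 − 25.1)
  = 1.999 / 128.9 = 0.01551 h⁻¹
t½ = ln2 / k = 0.693147 / 0.01551 = 44.69 h

44.7 h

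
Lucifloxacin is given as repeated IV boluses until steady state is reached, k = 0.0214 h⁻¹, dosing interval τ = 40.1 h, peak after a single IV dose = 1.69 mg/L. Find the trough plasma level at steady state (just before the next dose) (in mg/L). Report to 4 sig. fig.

e^(−kτ) = e^(−0.02140 × 40.1) = 0.4239
Accumulation ratio R = 1 / (1 − e^(−kτ)) = 1 / (1 − 0.4239) = 1.736
Steady-state trough = C₀ × R × e^(−kτ) = 1.69 × 1.736 × 0.4239 = 1.244 mg/L

1.244 mg/L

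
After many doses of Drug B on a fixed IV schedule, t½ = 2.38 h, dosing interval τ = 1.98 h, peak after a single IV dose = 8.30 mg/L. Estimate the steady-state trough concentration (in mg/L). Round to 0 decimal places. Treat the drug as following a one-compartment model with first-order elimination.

k = ln2 / t½ = 0.693147 / 2.38 = 0.2912 h⁻¹
e^(−kτ) = e^(−0.2912 × 1.98) = 0.5618
Accumulation ratio R = 1 / (1 − e^(−kτ)) = 1 / (1 − 0.5618) = 2.282
Steady-state trough = C₀ × R × e^(−kτ) = 8.30 × 2.282 × 0.5618 = 10.64 mg/L

11 mg/L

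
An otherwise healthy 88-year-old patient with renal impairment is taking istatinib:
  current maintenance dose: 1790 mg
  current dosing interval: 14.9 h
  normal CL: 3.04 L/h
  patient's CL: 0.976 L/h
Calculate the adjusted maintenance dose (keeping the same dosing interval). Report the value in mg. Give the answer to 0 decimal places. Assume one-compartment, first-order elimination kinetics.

575 mg

To keep the same average steady-state level, dosing rate must scale with clearance.
CL ratio = 0.976 / 3.04 = 0.3211
New dose (same interval) = 1790 × 0.3211 = 574.8 mg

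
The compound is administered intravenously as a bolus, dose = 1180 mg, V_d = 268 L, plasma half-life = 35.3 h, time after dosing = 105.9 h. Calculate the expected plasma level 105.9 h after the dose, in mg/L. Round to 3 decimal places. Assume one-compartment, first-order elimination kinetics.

C₀ = Dose / Vd = 1180 / 268 = 4.403 mg/L
k = ln2 / t½ = 0.693147 / 35.3 = 0.01964 h⁻¹
t / t½ = 105.9 / 35.3 = 3 half-lives
C = C₀ × (1/2)^3 = 4.403 × 0.1250 = 0.5504 mg/L

0.550 mg/L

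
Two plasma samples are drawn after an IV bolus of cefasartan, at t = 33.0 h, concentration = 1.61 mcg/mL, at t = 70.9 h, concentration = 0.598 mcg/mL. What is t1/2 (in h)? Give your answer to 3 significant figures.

26.5 h

k = ln(C₁/C₂) / (t₂ − t₁) = ln(1.61/0.598) / (70.9 − 33.0)
  = 0.9904 / 37.90 = 0.02613 h⁻¹
t½ = ln2 / k = 0.693147 / 0.02613 = 26.53 h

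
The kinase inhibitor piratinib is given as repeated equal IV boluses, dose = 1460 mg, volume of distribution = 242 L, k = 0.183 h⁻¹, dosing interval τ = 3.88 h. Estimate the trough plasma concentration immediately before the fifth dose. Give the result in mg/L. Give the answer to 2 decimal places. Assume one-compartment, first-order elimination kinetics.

5.49 mg/L

C₀ per dose = Dose / Vd = 1460 / 242 = 6.033 mg/L
Fraction remaining after one interval: r = e^(−kτ) = e^(−0.1830 × 3.88) = 0.4916
Before dose 5, 4 doses have been given (aged 1τ, 2τ, 3τ, 4τ).
C_trough = C₀ × (r + r² + … + r^4) = C₀ × r(1−r^4)/(1−r)
        = 6.033 × 0.4916 × (1 − 0.05840) / (1 − 0.4916) = 5.493 mg/L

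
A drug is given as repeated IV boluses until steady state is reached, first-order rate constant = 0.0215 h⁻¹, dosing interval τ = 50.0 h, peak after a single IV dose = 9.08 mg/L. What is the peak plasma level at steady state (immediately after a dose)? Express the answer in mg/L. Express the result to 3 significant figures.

e^(−kτ) = e^(−0.02150 × 50.0) = 0.3413
Accumulation ratio R = 1 / (1 − e^(−kτ)) = 1 / (1 − 0.3413) = 1.518
Steady-state peak = C₀ × R = 9.08 × 1.518 = 13.78 mg/L

13.8 mg/L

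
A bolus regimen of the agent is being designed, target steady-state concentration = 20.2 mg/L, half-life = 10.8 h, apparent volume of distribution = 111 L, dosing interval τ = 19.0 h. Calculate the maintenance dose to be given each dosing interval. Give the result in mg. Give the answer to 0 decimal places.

k = ln2 / t½ = 0.693147 / 10.8 = 0.06418 h⁻¹
CL = k × Vd = 0.06418 × 111 = 7.124 L/h
At steady state, Dose/τ = Css × CL.
Dose = Css × CL × τ = 20.2 × 7.124 × 19.0 = 2734 mg

2734 mg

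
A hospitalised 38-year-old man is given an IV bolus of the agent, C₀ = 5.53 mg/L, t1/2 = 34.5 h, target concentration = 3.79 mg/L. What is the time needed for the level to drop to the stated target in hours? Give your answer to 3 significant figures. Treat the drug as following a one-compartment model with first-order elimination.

k = ln2 / t½ = 0.693147 / 34.5 = 0.02009 h⁻¹
t = ln(C₀ / C) / k = ln(5.530 / 3.79) / 0.02009
  = ln(1.459) / 0.02009 = 0.3778 / 0.02009 = 18.81 h

18.8 h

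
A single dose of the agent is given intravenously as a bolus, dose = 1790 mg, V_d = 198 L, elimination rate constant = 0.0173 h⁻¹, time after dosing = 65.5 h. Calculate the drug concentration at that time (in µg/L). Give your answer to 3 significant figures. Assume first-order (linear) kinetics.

C₀ = Dose / Vd = 1790 / 198 = 9.040 mg/L
C = C₀ · e^(−k·t) = 9.040 × e^(−0.01730 × 65.5)
  = 9.040 × 0.3220 = 2.911 mg/L
Convert: 2.911 mg/L × 1000 = 2911 µg/L

2910 µg/L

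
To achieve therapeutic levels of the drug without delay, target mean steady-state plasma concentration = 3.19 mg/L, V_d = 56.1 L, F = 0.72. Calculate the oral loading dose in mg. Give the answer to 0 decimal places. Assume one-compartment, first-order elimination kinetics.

249 mg

LD = Css × Vd / F = 3.19 × 56.1 / 0.72 = 248.6 mg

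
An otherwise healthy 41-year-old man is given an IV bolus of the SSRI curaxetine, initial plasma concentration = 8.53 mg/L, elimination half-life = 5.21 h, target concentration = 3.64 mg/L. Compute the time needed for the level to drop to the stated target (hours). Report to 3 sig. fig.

k = ln2 / t½ = 0.693147 / 5.21 = 0.1330 h⁻¹
t = ln(C₀ / C) / k = ln(8.530 / 3.64) / 0.1330
  = ln(2.343) / 0.1330 = 0.8514 / 0.1330 = 6.402 h

6.40 h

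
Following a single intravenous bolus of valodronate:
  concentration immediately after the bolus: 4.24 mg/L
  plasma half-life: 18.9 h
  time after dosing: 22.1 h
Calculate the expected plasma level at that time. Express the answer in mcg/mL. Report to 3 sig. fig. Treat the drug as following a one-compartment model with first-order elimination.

k = ln2 / t½ = 0.693147 / 18.9 = 0.03667 h⁻¹
C = C₀ · e^(−k·t) = 4.240 × e^(−0.03667 × 22.1)
  = 4.240 × 0.4447 = 1.886 mg/L
(1.886 mg/L = 1.886 mcg/mL)

1.89 mcg/mL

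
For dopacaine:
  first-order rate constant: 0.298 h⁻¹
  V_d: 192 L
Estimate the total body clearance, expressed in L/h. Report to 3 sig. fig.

CL = k × Vd = 0.298 × 192 = 57.22 L/h

57.2 L/h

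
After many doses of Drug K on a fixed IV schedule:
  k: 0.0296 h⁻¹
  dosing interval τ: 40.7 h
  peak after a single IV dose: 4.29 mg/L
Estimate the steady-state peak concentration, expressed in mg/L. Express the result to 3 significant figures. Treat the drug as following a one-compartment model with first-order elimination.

6.13 mg/L

e^(−kτ) = e^(−0.02960 × 40.7) = 0.2998
Accumulation ratio R = 1 / (1 − e^(−kτ)) = 1 / (1 − 0.2998) = 1.428
Steady-state peak = C₀ × R = 4.29 × 1.428 = 6.126 mg/L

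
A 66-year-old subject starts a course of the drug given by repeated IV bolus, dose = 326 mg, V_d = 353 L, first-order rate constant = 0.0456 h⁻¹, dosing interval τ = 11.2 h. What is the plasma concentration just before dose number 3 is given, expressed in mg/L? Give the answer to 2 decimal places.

C₀ per dose = Dose / Vd = 326 / 353 = 0.9235 mg/L
Fraction remaining after one interval: r = e^(−kτ) = e^(−0.04560 × 11.2) = 0.6001
Before dose 3, 2 doses have been given (aged 1τ, 2τ).
C_trough = C₀ × (r + r²) = 0.9235 × (0.6001 + 0.3601) = 0.8867 mg/L

0.89 mg/L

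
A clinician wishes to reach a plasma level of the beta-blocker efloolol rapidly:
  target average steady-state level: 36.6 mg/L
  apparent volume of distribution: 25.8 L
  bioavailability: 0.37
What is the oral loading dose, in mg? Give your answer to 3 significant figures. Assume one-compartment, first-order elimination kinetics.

LD = Css × Vd / F = 36.6 × 25.8 / 0.37 = 2552 mg

2550 mg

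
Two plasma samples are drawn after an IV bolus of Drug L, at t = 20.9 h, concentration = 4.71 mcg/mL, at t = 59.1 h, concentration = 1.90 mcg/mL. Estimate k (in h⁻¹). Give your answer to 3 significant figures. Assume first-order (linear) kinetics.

k = ln(C₁/C₂) / (t₂ − t₁) = ln(4.71/1.90) / (59.1 − 20.9)
  = 0.9078 / 38.20 = 0.02376 h⁻¹

0.0238 h⁻¹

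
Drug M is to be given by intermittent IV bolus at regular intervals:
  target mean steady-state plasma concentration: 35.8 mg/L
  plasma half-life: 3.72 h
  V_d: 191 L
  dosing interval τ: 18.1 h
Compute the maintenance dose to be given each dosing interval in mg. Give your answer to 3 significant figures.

k = ln2 / t½ = 0.693147 / 3.72 = 0.1863 h⁻¹
CL = k × Vd = 0.1863 × 191 = 35.58 L/h
At steady state, Dose/τ = Css × CL.
Dose = Css × CL × τ = 35.8 × 35.58 × 18.1 = 23060 mg

23100 mg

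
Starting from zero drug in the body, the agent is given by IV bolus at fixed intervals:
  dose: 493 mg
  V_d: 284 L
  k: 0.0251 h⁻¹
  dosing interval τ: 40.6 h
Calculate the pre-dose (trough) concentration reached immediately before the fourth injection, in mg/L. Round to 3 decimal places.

0.934 mg/L

C₀ per dose = Dose / Vd = 493 / 284 = 1.736 mg/L
Fraction remaining after one interval: r = e^(−kτ) = e^(−0.02510 × 40.6) = 0.3609
Before dose 4, 3 doses have been given (aged 1τ, 2τ, 3τ).
C_trough = C₀ × (r + r² + … + r^3) = C₀ × r(1−r^3)/(1−r)
        = 1.736 × 0.3609 × (1 − 0.04701) / (1 − 0.3609) = 0.9342 mg/L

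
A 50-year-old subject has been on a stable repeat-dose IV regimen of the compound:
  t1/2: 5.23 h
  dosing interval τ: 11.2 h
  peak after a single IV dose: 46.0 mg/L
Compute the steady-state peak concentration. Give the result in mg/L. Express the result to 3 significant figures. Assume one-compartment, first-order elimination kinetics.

k = ln2 / t½ = 0.693147 / 5.23 = 0.1325 h⁻¹
e^(−kτ) = e^(−0.1325 × 11.2) = 0.2267
Accumulation ratio R = 1 / (1 − e^(−kτ)) = 1 / (1 − 0.2267) = 1.293
Steady-state peak = C₀ × R = 46.0 × 1.293 = 59.48 mg/L

59.5 mg/L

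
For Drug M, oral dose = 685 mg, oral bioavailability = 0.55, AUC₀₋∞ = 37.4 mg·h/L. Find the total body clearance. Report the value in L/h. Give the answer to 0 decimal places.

10 L/h

CL = F·Dose / AUC = 0.55 × 685 / 37.4 = 10.07 L/h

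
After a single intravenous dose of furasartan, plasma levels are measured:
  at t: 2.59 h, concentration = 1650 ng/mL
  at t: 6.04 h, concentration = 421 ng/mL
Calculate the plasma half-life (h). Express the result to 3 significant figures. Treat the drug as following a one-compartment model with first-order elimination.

k = ln(C₁/C₂) / (t₂ − t₁) = ln(1650/421) / (6.04 − 2.59)
  = 1.366 / 3.450 = 0.3959 h⁻¹
t½ = ln2 / k = 0.693147 / 0.3959 = 1.751 h

1.75 h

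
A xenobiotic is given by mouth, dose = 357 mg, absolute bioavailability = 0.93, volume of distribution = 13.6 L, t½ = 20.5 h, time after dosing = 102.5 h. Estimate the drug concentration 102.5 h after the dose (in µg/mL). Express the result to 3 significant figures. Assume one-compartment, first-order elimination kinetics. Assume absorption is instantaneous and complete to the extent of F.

0.763 µg/mL

Amount reaching circulation = F × Dose = 0.93 × 357.0 = 332.0 mg
C₀ = F·Dose / Vd = 332.0 / 13.6 = 24.41 mg/L
k = ln2 / t½ = 0.693147 / 20.5 = 0.03381 h⁻¹
t / t½ = 102.5 / 20.5 = 5 half-lives
C = C₀ × (1/2)^5 = 24.41 × 0.03125 = 0.7628 mg/L
(0.7628 mg/L = 0.7628 µg/mL)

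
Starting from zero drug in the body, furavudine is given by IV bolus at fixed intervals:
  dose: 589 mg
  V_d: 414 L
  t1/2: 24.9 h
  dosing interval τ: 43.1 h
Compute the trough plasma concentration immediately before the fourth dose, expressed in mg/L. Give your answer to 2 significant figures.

0.60 mg/L

C₀ per dose = Dose / Vd = 589 / 414 = 1.423 mg/L
k = ln2 / t½ = 0.693147 / 24.9 = 0.02784 h⁻¹
Fraction remaining after one interval: r = e^(−kτ) = e^(−0.02784 × 43.1) = 0.3012
Before dose 4, 3 doses have been given (aged 1τ, 2τ, 3τ).
C_trough = C₀ × (r + r² + … + r^3) = C₀ × r(1−r^3)/(1−r)
        = 1.423 × 0.3012 × (1 − 0.02733) / (1 − 0.3012) = 0.5966 mg/L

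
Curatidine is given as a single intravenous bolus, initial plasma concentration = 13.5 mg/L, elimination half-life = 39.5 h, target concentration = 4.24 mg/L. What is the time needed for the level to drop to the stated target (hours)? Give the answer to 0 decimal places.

66 h

k = ln2 / t½ = 0.693147 / 39.5 = 0.01755 h⁻¹
t = ln(C₀ / C) / k = ln(13.50 / 4.24) / 0.01755
  = ln(3.184) / 0.01755 = 1.158 / 0.01755 = 65.98 h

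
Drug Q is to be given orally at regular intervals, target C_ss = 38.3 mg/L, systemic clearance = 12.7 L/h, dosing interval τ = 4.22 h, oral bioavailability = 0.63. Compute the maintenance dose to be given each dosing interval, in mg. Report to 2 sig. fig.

At steady state, F × (Dose/τ) = Css × CL.
Dose = Css × CL × τ / F = 38.3 × 12.70 × 4.22 / 0.63 = 3258 mg

3300 mg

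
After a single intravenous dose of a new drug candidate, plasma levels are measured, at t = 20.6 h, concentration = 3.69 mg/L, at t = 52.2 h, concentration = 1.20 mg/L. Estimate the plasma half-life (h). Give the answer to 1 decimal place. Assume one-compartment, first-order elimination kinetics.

19.5 h

k = ln(C₁/C₂) / (t₂ − t₁) = ln(3.69/1.20) / (52.2 − 20.6)
  = 1.123 / 31.60 = 0.03554 h⁻¹
t½ = ln2 / k = 0.693147 / 0.03554 = 19.50 h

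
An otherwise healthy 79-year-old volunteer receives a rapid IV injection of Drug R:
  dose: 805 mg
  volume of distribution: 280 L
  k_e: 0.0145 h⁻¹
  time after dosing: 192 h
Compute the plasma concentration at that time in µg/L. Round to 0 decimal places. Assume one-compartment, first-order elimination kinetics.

178 µg/L

C₀ = Dose / Vd = 805.0 / 280 = 2.875 mg/L
C = C₀ · e^(−k·t) = 2.875 × e^(−0.01450 × 192)
  = 2.875 × 0.06179 = 0.1776 mg/L
Convert: 0.1776 mg/L × 1000 = 177.6 µg/L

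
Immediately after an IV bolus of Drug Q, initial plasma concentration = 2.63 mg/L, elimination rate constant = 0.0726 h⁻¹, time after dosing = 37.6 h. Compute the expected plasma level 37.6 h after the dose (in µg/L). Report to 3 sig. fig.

C = C₀ · e^(−k·t) = 2.630 × e^(−0.07260 × 37.6)
  = 2.630 × 0.06523 = 0.1716 mg/L
Convert: 0.1716 mg/L × 1000 = 171.6 µg/L

172 µg/L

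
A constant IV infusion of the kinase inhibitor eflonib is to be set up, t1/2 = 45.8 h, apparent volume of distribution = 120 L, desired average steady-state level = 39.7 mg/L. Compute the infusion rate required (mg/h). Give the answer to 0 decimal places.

72 mg/h

k = ln2 / t½ = 0.693147 / 45.8 = 0.01513 h⁻¹
CL = k × Vd = 0.01513 × 120 = 1.816 L/h
At steady state, infusion rate R₀ = Css × CL = 39.7 × 1.816 = 72.10 mg/h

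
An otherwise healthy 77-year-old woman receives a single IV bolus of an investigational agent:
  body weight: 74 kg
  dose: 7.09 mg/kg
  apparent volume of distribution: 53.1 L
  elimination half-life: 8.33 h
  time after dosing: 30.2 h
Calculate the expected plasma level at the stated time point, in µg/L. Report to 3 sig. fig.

Total dose = 7.09 × 74 = 524.7 mg
C₀ = Dose / Vd = 524.7 / 53.1 = 9.881 mg/L
k = ln2 / t½ = 0.693147 / 8.33 = 0.08321 h⁻¹
C = C₀ · e^(−k·t) = 9.881 × e^(−0.08321 × 30.2)
  = 9.881 × 0.08103 = 0.8007 mg/L
Convert: 0.8007 mg/L × 1000 = 800.7 µg/L

801 µg/L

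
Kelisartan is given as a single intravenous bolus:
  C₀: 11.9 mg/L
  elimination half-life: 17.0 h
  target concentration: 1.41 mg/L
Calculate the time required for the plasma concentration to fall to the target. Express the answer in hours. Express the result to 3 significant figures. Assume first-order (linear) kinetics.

k = ln2 / t½ = 0.693147 / 17.0 = 0.04077 h⁻¹
t = ln(C₀ / C) / k = ln(11.90 / 1.41) / 0.04077
  = ln(8.440) / 0.04077 = 2.133 / 0.04077 = 52.32 h

52.3 h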